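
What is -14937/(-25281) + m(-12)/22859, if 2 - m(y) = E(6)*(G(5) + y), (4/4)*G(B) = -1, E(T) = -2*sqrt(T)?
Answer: 113831815/192632793 - 26*sqrt(6)/22859 ≈ 0.58814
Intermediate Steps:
G(B) = -1
m(y) = 2 + 2*sqrt(6)*(-1 + y) (m(y) = 2 - (-2*sqrt(6))*(-1 + y) = 2 - (-2)*sqrt(6)*(-1 + y) = 2 + 2*sqrt(6)*(-1 + y))
-14937/(-25281) + m(-12)/22859 = -14937/(-25281) + (2 - 2*sqrt(6) + 2*(-12)*sqrt(6))/22859 = -14937*(-1/25281) + (2 - 2*sqrt(6) - 24*sqrt(6))*(1/22859) = 4979/8427 + (2 - 26*sqrt(6))*(1/22859) = 4979/8427 + (2/22859 - 26*sqrt(6)/22859) = 113831815/192632793 - 26*sqrt(6)/22859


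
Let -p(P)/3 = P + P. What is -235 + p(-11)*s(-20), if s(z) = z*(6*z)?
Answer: 158165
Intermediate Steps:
p(P) = -6*P (p(P) = -3*(P + P) = -6*P)
s(z) = 6*z²
-235 + p(-11)*s(-20) = -235 + (-6*(-11))*(6*(-20)²) = -235 + 66*(6*400) = -235 + 66*2400 = -235 + 158400 = 158165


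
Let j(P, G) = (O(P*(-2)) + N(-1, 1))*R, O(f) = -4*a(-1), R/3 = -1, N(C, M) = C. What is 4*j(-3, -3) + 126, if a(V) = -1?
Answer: 90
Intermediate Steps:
R = -3 (R = 3*(-1) = -3)
O(f) = 4 (O(f) = -4*(-1) = 4)
j(P, G) = -9 (j(P, G) = (4 - 1)*(-3) = 3*(-3) = -9)
4*j(-3, -3) + 126 = 4*(-9) + 126 = -36 + 126 = 90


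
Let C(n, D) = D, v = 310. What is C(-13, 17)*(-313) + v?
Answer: -5011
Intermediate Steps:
C(-13, 17)*(-313) + v = 17*(-313) + 310 = -5321 + 310 = -5011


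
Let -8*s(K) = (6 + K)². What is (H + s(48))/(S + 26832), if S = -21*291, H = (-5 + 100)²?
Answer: 17321/41442 ≈ 0.41796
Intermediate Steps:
H = 9025 (H = 95² = 9025)
s(K) = -(6 + K)²/8
S = -6111
(H + s(48))/(S + 26832) = (9025 - (6 + 48)²/8)/(-6111 + 26832) = (9025 - ⅛*54²)/20721 = (9025 - ⅛*2916)*(1/20721) = (9025 - 729/2)*(1/20721) = (17321/2)*(1/20721) = 17321/41442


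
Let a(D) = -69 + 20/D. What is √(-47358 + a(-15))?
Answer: I*√426855/3 ≈ 217.78*I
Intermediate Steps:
√(-47358 + a(-15)) = √(-47358 + (-69 + 20/(-15))) = √(-47358 + (-69 + 20*(-1/15))) = √(-47358 + (-69 - 4/3)) = √(-47358 - 211/3) = √(-142285/3) = I*√426855/3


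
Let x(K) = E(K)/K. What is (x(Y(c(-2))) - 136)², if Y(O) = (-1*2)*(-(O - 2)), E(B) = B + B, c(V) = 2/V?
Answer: 17956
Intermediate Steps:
E(B) = 2*B
Y(O) = -4 + 2*O (Y(O) = -(-2)*(-2 + O) = -2*(2 - O) = -4 + 2*O)
x(K) = 2 (x(K) = (2*K)/K = 2)
(x(Y(c(-2))) - 136)² = (2 - 136)² = (-134)² = 17956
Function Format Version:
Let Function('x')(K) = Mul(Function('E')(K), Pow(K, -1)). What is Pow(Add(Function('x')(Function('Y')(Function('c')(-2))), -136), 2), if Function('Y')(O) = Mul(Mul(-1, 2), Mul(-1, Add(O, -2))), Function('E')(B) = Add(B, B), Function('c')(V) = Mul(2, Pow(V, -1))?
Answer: 17956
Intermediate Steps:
Function('E')(B) = Mul(2, B)
Function('Y')(O) = Add(-4, Mul(2, O)) (Function('Y')(O) = Mul(-2, Mul(-1, Add(-2, O))) = Mul(-2, Add(2, Mul(-1, O))) = Add(-4, Mul(2, O)))
Function('x')(K) = 2 (Function('x')(K) = Mul(Mul(2, K), Pow(K, -1)) = 2)
Pow(Add(Function('x')(Function('Y')(Function('c')(-2))), -136), 2) = Pow(Add(2, -136), 2) = Pow(-134, 2) = 17956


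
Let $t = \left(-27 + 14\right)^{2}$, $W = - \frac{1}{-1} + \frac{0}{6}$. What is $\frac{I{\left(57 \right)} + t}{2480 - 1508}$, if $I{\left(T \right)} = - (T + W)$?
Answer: $\frac{37}{324} \approx 0.1142$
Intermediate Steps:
$W = 1$ ($W = \left(-1\right) \left(-1\right) + 0 \cdot \frac{1}{6} = 1 + 0 = 1$)
$t = 169$ ($t = \left(-13\right)^{2} = 169$)
$I{\left(T \right)} = -1 - T$ ($I{\left(T \right)} = - (T + 1) = - (1 + T) = -1 - T$)
$\frac{I{\left(57 \right)} + t}{2480 - 1508} = \frac{\left(-1 - 57\right) + 169}{2480 - 1508} = \frac{\left(-1 - 57\right) + 169}{972} = \left(-58 + 169\right) \frac{1}{972} = 111 \cdot \frac{1}{972} = \frac{37}{324}$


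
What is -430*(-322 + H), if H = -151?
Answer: 203390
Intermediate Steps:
-430*(-322 + H) = -430*(-322 - 151) = -430*(-473) = 203390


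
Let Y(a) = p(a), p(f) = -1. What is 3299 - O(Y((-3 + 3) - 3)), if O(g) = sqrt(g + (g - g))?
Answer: 3299 - I ≈ 3299.0 - 1.0*I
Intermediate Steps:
Y(a) = -1
O(g) = sqrt(g) (O(g) = sqrt(g + 0) = sqrt(g))
3299 - O(Y((-3 + 3) - 3)) = 3299 - sqrt(-1) = 3299 - I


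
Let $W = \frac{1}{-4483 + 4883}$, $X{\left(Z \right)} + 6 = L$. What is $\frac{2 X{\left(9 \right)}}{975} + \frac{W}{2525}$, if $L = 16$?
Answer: $\frac{808039}{39390000} \approx 0.020514$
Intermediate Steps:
$X{\left(Z \right)} = 10$ ($X{\left(Z \right)} = -6 + 16 = 10$)
$W = \frac{1}{400} \approx 0.0025$
$\frac{2 X{\left(9 \right)}}{975} + \frac{W}{2525} = \frac{2 \cdot 10}{975} + \frac{1}{400 \cdot 2525} = 20 \cdot \frac{1}{975} + \frac{1}{400} \cdot \frac{1}{2525} = \frac{4}{195} + \frac{1}{1010000} = \frac{808039}{39390000}$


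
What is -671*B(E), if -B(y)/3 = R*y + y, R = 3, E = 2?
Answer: 16104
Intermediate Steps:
B(y) = -12*y (B(y) = -3*(3*y + y) = -12*y)
-671*B(E) = -(-8052)*2 = -671*(-24) = 16104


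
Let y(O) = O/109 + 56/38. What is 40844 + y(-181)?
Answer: 84587537/2071 ≈ 40844.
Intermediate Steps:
y(O) = 28/19 + O/109 (y(O) = O*(1/109) + 56*(1/38) = O/109 + 28/19 = 28/19 + O/109)
40844 + y(-181) = 40844 + (28/19 + (1/109)*(-181)) = 40844 + (28/19 - 181/109) = 40844 - 387/2071 = 84587537/2071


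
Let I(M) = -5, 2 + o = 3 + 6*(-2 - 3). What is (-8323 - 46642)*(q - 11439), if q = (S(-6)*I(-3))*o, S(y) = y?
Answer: 676564185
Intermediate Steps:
o = -29 (o = -2 + (3 + 6*(-2 - 3)) = -2 + (3 + 6*(-5)) = -2 + (3 - 30) = -2 - 27 = -29)
q = -870 (q = -6*(-5)*(-29) = 30*(-29) = -870)
(-8323 - 46642)*(q - 11439) = (-8323 - 46642)*(-870 - 11439) = -54965*(-12309) = 676564185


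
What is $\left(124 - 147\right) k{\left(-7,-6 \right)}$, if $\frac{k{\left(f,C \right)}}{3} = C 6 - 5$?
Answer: $2829$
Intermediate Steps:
$k{\left(f,C \right)} = -15 + 18 C$ ($k{\left(f,C \right)} = 3 \left(C 6 - 5\right) = 3 \left(6 C - 5\right) = 3 \left(-5 + 6 C\right) = -15 + 18 C$)
$\left(124 - 147\right) k{\left(-7,-6 \right)} = \left(124 - 147\right) \left(-15 + 18 \left(-6\right)\right) = - 23 \left(-15 - 108\right) = \left(-23\right) \left(-123\right) = 2829$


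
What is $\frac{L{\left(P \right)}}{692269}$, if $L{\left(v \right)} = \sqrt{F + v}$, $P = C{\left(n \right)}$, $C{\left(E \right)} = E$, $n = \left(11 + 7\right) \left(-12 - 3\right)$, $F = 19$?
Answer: $\frac{i \sqrt{251}}{692269} \approx 2.2886 \cdot 10^{-5} i$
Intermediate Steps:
$n = -270$ ($n = 18 \left(-15\right) = -270$)
$P = -270$
$L{\left(v \right)} = \sqrt{19 + v}$
$\frac{L{\left(P \right)}}{692269} = \frac{\sqrt{19 - 270}}{692269} = \sqrt{-251} \cdot \frac{1}{692269} = i \sqrt{251} \cdot \frac{1}{692269} = \frac{i \sqrt{251}}{692269}$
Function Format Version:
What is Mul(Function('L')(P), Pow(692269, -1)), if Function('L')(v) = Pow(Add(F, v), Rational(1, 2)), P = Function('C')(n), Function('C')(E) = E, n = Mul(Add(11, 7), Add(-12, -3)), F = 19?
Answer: Mul(Rational(1, 692269), I, Pow(251, Rational(1, 2))) ≈ Mul(2.2886e-5, I)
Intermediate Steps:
n = -270 (n = Mul(18, -15) = -270)
P = -270
Function('L')(v) = Pow(Add(19, v), Rational(1, 2))
Mul(Function('L')(P), Pow(692269, -1)) = Mul(Pow(Add(19, -270), Rational(1, 2)), Pow(692269, -1)) = Mul(Pow(-251, Rational(1, 2)), Rational(1, 692269)) = Mul(Mul(I, Pow(251, Rational(1, 2))), Rational(1, 692269)) = Mul(Rational(1, 692269), I, Pow(251, Rational(1, 2)))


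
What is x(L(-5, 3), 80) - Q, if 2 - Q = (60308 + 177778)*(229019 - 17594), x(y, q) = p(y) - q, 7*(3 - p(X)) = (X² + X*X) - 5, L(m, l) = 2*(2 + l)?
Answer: 352361327102/7 ≈ 5.0337e+10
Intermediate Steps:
L(m, l) = 4 + 2*l
p(X) = 26/7 - 2*X²/7 (p(X) = 3 - ((X² + X*X) - 5)/7 = 3 - ((X² + X²) - 5)/7 = 3 - (2*X² - 5)/7 = 3 - (-5 + 2*X²)/7 = 3 + (5/7 - 2*X²/7) = 26/7 - 2*X²/7)
x(y, q) = 26/7 - q - 2*y²/7 (x(y, q) = (26/7 - 2*y²/7) - q = 26/7 - q - 2*y²/7)
Q = -50337332548 (Q = 2 - (60308 + 177778)*(229019 - 17594) = 2 - 238086*211425 = 2 - 1*50337332550 = 2 - 50337332550 = -50337332548)
x(L(-5, 3), 80) - Q = (26/7 - 1*80 - 2*(4 + 2*3)²/7) - 1*(-50337332548) = (26/7 - 80 - 2*(4 + 6)²/7) + 50337332548 = (26/7 - 80 - 2/7*10²) + 50337332548 = (26/7 - 80 - 2/7*100) + 50337332548 = (26/7 - 80 - 200/7) + 50337332548 = -734/7 + 50337332548 = 352361327102/7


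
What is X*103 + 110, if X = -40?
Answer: -4010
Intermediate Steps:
X*103 + 110 = -40*103 + 110 = -4120 + 110 = -4010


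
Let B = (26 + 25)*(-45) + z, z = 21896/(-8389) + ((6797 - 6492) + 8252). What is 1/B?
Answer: 8389/52510022 ≈ 0.00015976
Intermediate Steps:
z = 71762777/8389 (z = 21896*(-1/8389) + (305 + 8252) = -21896/8389 + 8557 = 71762777/8389 ≈ 8554.4)
B = 52510022/8389 (B = (26 + 25)*(-45) + 71762777/8389 = 51*(-45) + 71762777/8389 = -2295 + 71762777/8389 = 52510022/8389 ≈ 6259.4)
1/B = 1/(52510022/8389) = 8389/52510022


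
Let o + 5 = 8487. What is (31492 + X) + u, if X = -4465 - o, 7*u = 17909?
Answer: 147724/7 ≈ 21103.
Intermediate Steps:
o = 8482 (o = -5 + 8487 = 8482)
u = 17909/7 (u = (⅐)*17909 = 17909/7 ≈ 2558.4)
X = -12947 (X = -4465 - 1*8482 = -4465 - 8482 = -12947)
(31492 + X) + u = (31492 - 12947) + 17909/7 = 18545 + 17909/7 = 147724/7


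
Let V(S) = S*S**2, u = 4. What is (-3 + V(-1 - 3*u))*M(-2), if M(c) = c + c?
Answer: 8800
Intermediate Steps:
M(c) = 2*c
V(S) = S**3
(-3 + V(-1 - 3*u))*M(-2) = (-3 + (-1 - 3*4)**3)*(2*(-2)) = (-3 + (-1 - 12)**3)*(-4) = (-3 + (-13)**3)*(-4) = (-3 - 2197)*(-4) = -2200*(-4) = 8800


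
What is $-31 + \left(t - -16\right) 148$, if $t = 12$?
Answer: $4113$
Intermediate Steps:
$-31 + \left(t - -16\right) 148 = -31 + \left(12 - -16\right) 148 = -31 + \left(12 + 16\right) 148 = -31 + 28 \cdot 148 = -31 + 4144 = 4113$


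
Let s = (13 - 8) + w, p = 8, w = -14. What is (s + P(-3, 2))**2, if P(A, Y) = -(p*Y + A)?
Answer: 484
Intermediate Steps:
P(A, Y) = -A - 8*Y (P(A, Y) = -(8*Y + A) = -(A + 8*Y) = -A - 8*Y)
s = -9 (s = (13 - 8) - 14 = 5 - 14 = -9)
(s + P(-3, 2))**2 = (-9 + (-1*(-3) - 8*2))**2 = (-9 + (3 - 16))**2 = (-9 - 13)**2 = (-22)**2 = 484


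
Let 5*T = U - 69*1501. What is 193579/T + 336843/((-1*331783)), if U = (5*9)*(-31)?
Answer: -356487495437/34825270812 ≈ -10.236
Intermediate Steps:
U = -1395 (U = 45*(-31) = -1395)
T = -104964/5 (T = (-1395 - 69*1501)/5 = (-1395 - 1*103569)/5 = (-1395 - 103569)/5 = (1/5)*(-104964) = -104964/5 ≈ -20993.)
193579/T + 336843/((-1*331783)) = 193579/(-104964/5) + 336843/((-1*331783)) = 193579*(-5/104964) + 336843/(-331783) = -967895/104964 + 336843*(-1/331783) = -967895/104964 - 336843/331783 = -356487495437/34825270812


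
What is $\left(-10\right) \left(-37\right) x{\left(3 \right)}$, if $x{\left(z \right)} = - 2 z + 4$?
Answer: $-740$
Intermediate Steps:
$x{\left(z \right)} = 4 - 2 z$
$\left(-10\right) \left(-37\right) x{\left(3 \right)} = \left(-10\right) \left(-37\right) \left(4 - 6\right) = 370 \left(4 - 6\right) = 370 \left(-2\right) = -740$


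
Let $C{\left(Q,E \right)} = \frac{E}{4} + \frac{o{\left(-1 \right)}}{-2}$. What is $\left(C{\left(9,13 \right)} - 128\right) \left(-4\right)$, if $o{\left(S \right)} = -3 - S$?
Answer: $495$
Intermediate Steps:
$C{\left(Q,E \right)} = 1 + \frac{E}{4}$ ($C{\left(Q,E \right)} = \frac{E}{4} + \frac{-3 - -1}{-2} = E \frac{1}{4} + \left(-3 + 1\right) \left(- \frac{1}{2}\right) = \frac{E}{4} - -1 = \frac{E}{4} + 1 = 1 + \frac{E}{4}$)
$\left(C{\left(9,13 \right)} - 128\right) \left(-4\right) = \left(\left(1 + \frac{1}{4} \cdot 13\right) - 128\right) \left(-4\right) = \left(\left(1 + \frac{13}{4}\right) - 128\right) \left(-4\right) = \left(\frac{17}{4} - 128\right) \left(-4\right) = \left(- \frac{495}{4}\right) \left(-4\right) = 495$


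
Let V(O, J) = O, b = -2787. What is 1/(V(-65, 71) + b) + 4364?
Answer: 12446127/2852 ≈ 4364.0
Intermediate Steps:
1/(V(-65, 71) + b) + 4364 = 1/(-65 - 2787) + 4364 = 1/(-2852) + 4364 = -1/2852 + 4364 = 12446127/2852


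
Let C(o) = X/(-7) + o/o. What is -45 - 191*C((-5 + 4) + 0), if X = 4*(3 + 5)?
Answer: 4460/7 ≈ 637.14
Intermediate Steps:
X = 32 (X = 4*8 = 32)
C(o) = -25/7 (C(o) = 32/(-7) + o/o = 32*(-⅐) + 1 = -32/7 + 1 = -25/7)
-45 - 191*C((-5 + 4) + 0) = -45 - 191*(-25/7) = -45 + 4775/7 = 4460/7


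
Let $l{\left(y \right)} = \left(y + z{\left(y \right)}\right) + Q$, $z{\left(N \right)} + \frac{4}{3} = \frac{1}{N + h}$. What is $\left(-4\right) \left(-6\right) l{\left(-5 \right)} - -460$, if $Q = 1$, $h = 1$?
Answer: $326$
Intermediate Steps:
$z{\left(N \right)} = - \frac{4}{3} + \frac{1}{1 + N}$ ($z{\left(N \right)} = - \frac{4}{3} + \frac{1}{N + 1} = - \frac{4}{3} + \frac{1}{1 + N}$)
$l{\left(y \right)} = 1 + y + \frac{-1 - 4 y}{3 \left(1 + y\right)}$ ($l{\left(y \right)} = \left(y + \frac{-1 - 4 y}{3 \left(1 + y\right)}\right) + 1 = 1 + y + \frac{-1 - 4 y}{3 \left(1 + y\right)}$)
$\left(-4\right) \left(-6\right) l{\left(-5 \right)} - -460 = \left(-4\right) \left(-6\right) \frac{2 + 2 \left(-5\right) + 3 \left(-5\right)^{2}}{3 \left(1 - 5\right)} - -460 = 24 \frac{2 - 10 + 3 \cdot 25}{3 \left(-4\right)} + 460 = 24 \cdot \frac{1}{3} \left(- \frac{1}{4}\right) \left(2 - 10 + 75\right) + 460 = 24 \cdot \frac{1}{3} \left(- \frac{1}{4}\right) 67 + 460 = 24 \left(- \frac{67}{12}\right) + 460 = -134 + 460 = 326$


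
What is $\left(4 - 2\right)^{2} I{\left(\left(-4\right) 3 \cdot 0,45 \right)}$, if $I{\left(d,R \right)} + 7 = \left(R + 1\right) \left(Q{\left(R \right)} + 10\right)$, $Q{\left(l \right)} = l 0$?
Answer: $1812$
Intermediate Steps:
$Q{\left(l \right)} = 0$
$I{\left(d,R \right)} = 3 + 10 R$ ($I{\left(d,R \right)} = -7 + \left(R + 1\right) \left(0 + 10\right) = -7 + \left(1 + R\right) 10 = -7 + \left(10 + 10 R\right) = 3 + 10 R$)
$\left(4 - 2\right)^{2} I{\left(\left(-4\right) 3 \cdot 0,45 \right)} = \left(4 - 2\right)^{2} \left(3 + 10 \cdot 45\right) = 2^{2} \left(3 + 450\right) = 4 \cdot 453 = 1812$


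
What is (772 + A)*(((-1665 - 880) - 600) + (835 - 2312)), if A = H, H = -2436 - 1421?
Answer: 14258870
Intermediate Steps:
H = -3857
A = -3857
(772 + A)*(((-1665 - 880) - 600) + (835 - 2312)) = (772 - 3857)*(((-1665 - 880) - 600) + (835 - 2312)) = -3085*((-2545 - 600) - 1477) = -3085*(-3145 - 1477) = -3085*(-4622) = 14258870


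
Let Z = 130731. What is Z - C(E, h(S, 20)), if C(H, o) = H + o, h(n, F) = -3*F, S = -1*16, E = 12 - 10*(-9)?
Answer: 130689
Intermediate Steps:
E = 102 (E = 12 + 90 = 102)
S = -16
Z - C(E, h(S, 20)) = 130731 - (102 - 3*20) = 130731 - (102 - 60) = 130731 - 1*42 = 130731 - 42 = 130689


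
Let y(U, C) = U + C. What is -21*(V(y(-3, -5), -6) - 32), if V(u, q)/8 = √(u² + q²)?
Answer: -1008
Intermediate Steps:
y(U, C) = C + U
V(u, q) = 8*√(q² + u²) (V(u, q) = 8*√(u² + q²) = 8*√(q² + u²))
-21*(V(y(-3, -5), -6) - 32) = -21*(8*√((-6)² + (-5 - 3)²) - 32) = -21*(8*√(36 + (-8)²) - 32) = -21*(8*√(36 + 64) - 32) = -21*(8*√100 - 32) = -21*(8*10 - 32) = -21*(80 - 32) = -21*48 = -1008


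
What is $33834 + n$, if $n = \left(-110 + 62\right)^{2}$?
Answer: $36138$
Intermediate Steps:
$n = 2304$ ($n = \left(-48\right)^{2} = 2304$)
$33834 + n = 33834 + 2304 = 36138$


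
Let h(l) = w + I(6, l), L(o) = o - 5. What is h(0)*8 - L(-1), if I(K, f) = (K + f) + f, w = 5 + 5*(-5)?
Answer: -106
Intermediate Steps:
L(o) = -5 + o
w = -20 (w = 5 - 25 = -20)
I(K, f) = K + 2*f
h(l) = -14 + 2*l (h(l) = -20 + (6 + 2*l) = -14 + 2*l)
h(0)*8 - L(-1) = (-14 + 2*0)*8 - (-5 - 1) = (-14 + 0)*8 - 1*(-6) = -14*8 + 6 = -112 + 6 = -106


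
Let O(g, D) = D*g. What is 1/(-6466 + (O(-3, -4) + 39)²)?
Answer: -1/3865 ≈ -0.00025873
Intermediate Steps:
1/(-6466 + (O(-3, -4) + 39)²) = 1/(-6466 + (-4*(-3) + 39)²) = 1/(-6466 + (12 + 39)²) = 1/(-6466 + 51²) = 1/(-6466 + 2601) = 1/(-3865) = -1/3865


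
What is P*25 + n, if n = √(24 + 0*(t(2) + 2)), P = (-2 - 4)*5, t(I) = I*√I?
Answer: -750 + 2*√6 ≈ -745.10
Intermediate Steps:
t(I) = I^(3/2)
P = -30 (P = -6*5 = -30)
n = 2*√6 (n = √(24 + 0*(2^(3/2) + 2)) = √(24 + 0*(2*√2 + 2)) = √(24 + 0*(2 + 2*√2)) = √(24 + 0) = √24 = 2*√6 ≈ 4.8990)
P*25 + n = -30*25 + 2*√6 = -750 + 2*√6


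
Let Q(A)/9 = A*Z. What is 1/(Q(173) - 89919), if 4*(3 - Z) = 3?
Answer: -4/345663 ≈ -1.1572e-5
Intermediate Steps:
Z = 9/4 (Z = 3 - 1/4*3 = 3 - 3/4 = 9/4 ≈ 2.2500)
Q(A) = 81*A/4 (Q(A) = 9*(A*(9/4)) = 9*(9*A/4) = 81*A/4)
1/(Q(173) - 89919) = 1/((81/4)*173 - 89919) = 1/(14013/4 - 89919) = 1/(-345663/4) = -4/345663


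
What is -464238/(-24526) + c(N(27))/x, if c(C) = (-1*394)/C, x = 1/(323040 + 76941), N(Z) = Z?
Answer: -644183577323/110367 ≈ -5.8367e+6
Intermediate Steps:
x = 1/399981 ≈ 2.5001e-6
c(C) = -394/C
-464238/(-24526) + c(N(27))/x = -464238/(-24526) + (-394/27)/(1/399981) = -464238*(-1/24526) - 394*1/27*399981 = 232119/12263 - 394/27*399981 = 232119/12263 - 52530838/9 = -644183577323/110367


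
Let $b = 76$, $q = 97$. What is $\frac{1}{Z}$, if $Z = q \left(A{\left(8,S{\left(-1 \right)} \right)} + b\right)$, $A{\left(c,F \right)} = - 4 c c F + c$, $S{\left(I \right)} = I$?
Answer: $\frac{1}{32980} \approx 3.0321 \cdot 10^{-5}$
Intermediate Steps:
$A{\left(c,F \right)} = c - 4 F c^{2}$ ($A{\left(c,F \right)} = - 4 c^{2} F + c = - 4 F c^{2} + c = c - 4 F c^{2}$)
$Z = 32980$ ($Z = 97 \left(8 \left(1 - \left(-4\right) 8\right) + 76\right) = 97 \left(8 \left(1 + 32\right) + 76\right) = 97 \left(8 \cdot 33 + 76\right) = 97 \left(264 + 76\right) = 97 \cdot 340 = 32980$)
$\frac{1}{Z} = \frac{1}{32980}$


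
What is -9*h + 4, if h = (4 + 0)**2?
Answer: -140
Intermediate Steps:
h = 16 (h = 4**2 = 16)
-9*h + 4 = -9*16 + 4 = -144 + 4 = -140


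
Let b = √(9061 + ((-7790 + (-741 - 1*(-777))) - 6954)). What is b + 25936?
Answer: 25936 + I*√5647 ≈ 25936.0 + 75.146*I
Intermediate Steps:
b = I*√5647 (b = √(9061 + ((-7790 + (-741 + 777)) - 6954)) = √(9061 + ((-7790 + 36) - 6954)) = √(9061 + (-7754 - 6954)) = √(9061 - 14708) = √(-5647) = I*√5647 ≈ 75.146*I)
b + 25936 = I*√5647 + 25936 = 25936 + I*√5647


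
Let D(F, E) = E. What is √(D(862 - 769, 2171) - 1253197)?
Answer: I*√1251026 ≈ 1118.5*I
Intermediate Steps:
√(D(862 - 769, 2171) - 1253197) = √(2171 - 1253197) = √(-1251026) = I*√1251026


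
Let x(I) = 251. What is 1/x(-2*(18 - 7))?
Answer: 1/251 ≈ 0.0039841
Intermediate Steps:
1/x(-2*(18 - 7)) = 1/251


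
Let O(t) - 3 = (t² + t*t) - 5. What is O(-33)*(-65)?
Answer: -141440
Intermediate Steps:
O(t) = -2 + 2*t² (O(t) = 3 + ((t² + t*t) - 5) = 3 + ((t² + t²) - 5) = 3 + (2*t² - 5) = 3 + (-5 + 2*t²) = -2 + 2*t²)
O(-33)*(-65) = (-2 + 2*(-33)²)*(-65) = (-2 + 2*1089)*(-65) = (-2 + 2178)*(-65) = 2176*(-65) = -141440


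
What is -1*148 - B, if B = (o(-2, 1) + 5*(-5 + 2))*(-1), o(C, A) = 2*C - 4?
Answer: -171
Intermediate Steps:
o(C, A) = -4 + 2*C
B = 23 (B = ((-4 + 2*(-2)) + 5*(-5 + 2))*(-1) = ((-4 - 4) + 5*(-3))*(-1) = (-8 - 15)*(-1) = -23*(-1) = 23)
-1*148 - B = -1*148 - 1*23 = -148 - 23 = -171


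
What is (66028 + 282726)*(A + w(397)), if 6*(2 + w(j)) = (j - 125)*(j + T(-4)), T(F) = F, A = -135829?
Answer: -41158203310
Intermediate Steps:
w(j) = -2 + (-125 + j)*(-4 + j)/6 (w(j) = -2 + ((j - 125)*(j - 4))/6 = -2 + ((-125 + j)*(-4 + j))/6 = -2 + (-125 + j)*(-4 + j)/6)
(66028 + 282726)*(A + w(397)) = (66028 + 282726)*(-135829 + (244/3 - 43/2*397 + (⅙)*397²)) = 348754*(-135829 + (244/3 - 17071/2 + (⅙)*157609)) = 348754*(-135829 + (244/3 - 17071/2 + 157609/6)) = 348754*(-135829 + 17814) = 348754*(-118015) = -41158203310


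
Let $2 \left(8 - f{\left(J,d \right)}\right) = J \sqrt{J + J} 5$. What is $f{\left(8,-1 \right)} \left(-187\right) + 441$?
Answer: $13905$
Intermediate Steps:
$f{\left(J,d \right)} = 8 - \frac{5 \sqrt{2} J^{\frac{3}{2}}}{2}$ ($f{\left(J,d \right)} = 8 - \frac{J \sqrt{J + J} 5}{2} = 8 - \frac{J \sqrt{2 J} 5}{2} = 8 - \frac{J \sqrt{2} \sqrt{J} 5}{2} = 8 - \frac{\sqrt{2} J^{\frac{3}{2}} \cdot 5}{2} = 8 - \frac{5 \sqrt{2} J^{\frac{3}{2}}}{2}$)
$f{\left(8,-1 \right)} \left(-187\right) + 441 = \left(8 - \frac{5 \sqrt{2} \cdot 8^{\frac{3}{2}}}{2}\right) \left(-187\right) + 441 = \left(8 - \frac{5 \sqrt{2} \cdot 16 \sqrt{2}}{2}\right) \left(-187\right) + 441 = \left(8 - 80\right) \left(-187\right) + 441 = \left(-72\right) \left(-187\right) + 441 = 13464 + 441 = 13905$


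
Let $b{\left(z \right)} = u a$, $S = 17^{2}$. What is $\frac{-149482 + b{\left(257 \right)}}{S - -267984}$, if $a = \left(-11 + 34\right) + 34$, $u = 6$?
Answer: $- \frac{149140}{268273} \approx -0.55593$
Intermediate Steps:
$S = 289$
$a = 57$ ($a = 23 + 34 = 57$)
$b{\left(z \right)} = 342$ ($b{\left(z \right)} = 6 \cdot 57 = 342$)
$\frac{-149482 + b{\left(257 \right)}}{S - -267984} = \frac{-149482 + 342}{289 - -267984} = - \frac{149140}{289 + 267984} = - \frac{149140}{268273}$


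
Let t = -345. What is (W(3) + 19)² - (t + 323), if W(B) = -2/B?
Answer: 3223/9 ≈ 358.11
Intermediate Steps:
(W(3) + 19)² - (t + 323) = (-2/3 + 19)² - (-345 + 323) = (-2*⅓ + 19)² - 1*(-22) = (-⅔ + 19)² + 22 = (55/3)² + 22 = 3025/9 + 22 = 3223/9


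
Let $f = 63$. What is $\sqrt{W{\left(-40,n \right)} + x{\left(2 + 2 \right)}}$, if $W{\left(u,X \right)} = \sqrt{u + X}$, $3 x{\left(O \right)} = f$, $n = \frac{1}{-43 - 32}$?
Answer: $\frac{\sqrt{4725 + 15 i \sqrt{9003}}}{15} \approx 4.6331 + 0.68265 i$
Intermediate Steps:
$n = - \frac{1}{75}$ ($n = \frac{1}{-75} = - \frac{1}{75} \approx -0.013333$)
$x{\left(O \right)} = 21$ ($x{\left(O \right)} = \frac{1}{3} \cdot 63 = 21$)
$W{\left(u,X \right)} = \sqrt{X + u}$
$\sqrt{W{\left(-40,n \right)} + x{\left(2 + 2 \right)}} = \sqrt{\sqrt{- \frac{1}{75} - 40} + 21} = \sqrt{\sqrt{- \frac{3001}{75}} + 21} = \sqrt{\frac{i \sqrt{9003}}{15} + 21} = \sqrt{21 + \frac{i \sqrt{9003}}{15}}$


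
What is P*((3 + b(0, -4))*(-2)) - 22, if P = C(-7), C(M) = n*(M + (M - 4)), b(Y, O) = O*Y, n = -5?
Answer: -562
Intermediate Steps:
C(M) = 20 - 10*M (C(M) = -5*(M + (M - 4)) = -5*(M + (-4 + M)) = -5*(-4 + 2*M) = 20 - 10*M)
P = 90 (P = 20 - 10*(-7) = 20 + 70 = 90)
P*((3 + b(0, -4))*(-2)) - 22 = 90*((3 - 4*0)*(-2)) - 22 = 90*((3 + 0)*(-2)) - 22 = 90*(3*(-2)) - 22 = 90*(-6) - 22 = -540 - 22 = -562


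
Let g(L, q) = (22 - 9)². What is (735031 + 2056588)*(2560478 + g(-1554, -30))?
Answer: 7148350817493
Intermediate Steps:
g(L, q) = 169 (g(L, q) = 13² = 169)
(735031 + 2056588)*(2560478 + g(-1554, -30)) = (735031 + 2056588)*(2560478 + 169) = 2791619*2560647 = 7148350817493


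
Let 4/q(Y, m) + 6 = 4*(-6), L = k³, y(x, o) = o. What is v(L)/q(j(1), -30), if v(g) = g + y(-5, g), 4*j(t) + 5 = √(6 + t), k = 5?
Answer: -1875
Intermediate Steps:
j(t) = -5/4 + √(6 + t)/4
L = 125 (L = 5³ = 125)
q(Y, m) = -2/15 (q(Y, m) = 4/(-6 + 4*(-6)) = 4/(-6 - 24) = 4/(-30) = 4*(-1/30) = -2/15)
v(g) = 2*g (v(g) = g + g = 2*g)
v(L)/q(j(1), -30) = (2*125)/(-2/15) = 250*(-15/2) = -1875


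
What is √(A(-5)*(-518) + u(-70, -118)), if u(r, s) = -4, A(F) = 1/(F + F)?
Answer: √1195/5 ≈ 6.9138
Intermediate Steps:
A(F) = 1/(2*F)
√(A(-5)*(-518) + u(-70, -118)) = √(((½)/(-5))*(-518) - 4) = √(((½)*(-⅕))*(-518) - 4) = √(-⅒*(-518) - 4) = √(259/5 - 4) = √(239/5) = √1195/5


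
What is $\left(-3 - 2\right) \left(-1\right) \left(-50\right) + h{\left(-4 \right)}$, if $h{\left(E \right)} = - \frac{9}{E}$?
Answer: $- \frac{991}{4} \approx -247.75$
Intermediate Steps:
$\left(-3 - 2\right) \left(-1\right) \left(-50\right) + h{\left(-4 \right)} = \left(-3 - 2\right) \left(-1\right) \left(-50\right) - \frac{9}{-4} = \left(-5\right) \left(-1\right) \left(-50\right) - - \frac{9}{4} = 5 \left(-50\right) + \frac{9}{4} = -250 + \frac{9}{4} = - \frac{991}{4}$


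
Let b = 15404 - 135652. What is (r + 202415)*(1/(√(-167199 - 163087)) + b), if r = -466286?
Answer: 31729960008 + 263871*I*√330286/330286 ≈ 3.173e+10 + 459.14*I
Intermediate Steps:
b = -120248
(r + 202415)*(1/(√(-167199 - 163087)) + b) = (-466286 + 202415)*(1/(√(-167199 - 163087)) - 120248) = -263871*(1/(√(-330286)) - 120248) = -263871*(1/(I*√330286) - 120248) = -263871*(-I*√330286/330286 - 120248) = -263871*(-120248 - I*√330286/330286) = 31729960008 + 263871*I*√330286/330286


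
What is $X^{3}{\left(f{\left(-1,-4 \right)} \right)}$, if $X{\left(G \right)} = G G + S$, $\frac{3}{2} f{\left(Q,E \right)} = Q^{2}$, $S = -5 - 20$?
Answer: $- \frac{10793861}{729} \approx -14806.0$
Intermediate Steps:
$S = -25$ ($S = -5 - 20 = -25$)
$f{\left(Q,E \right)} = \frac{2 Q^{2}}{3}$
$X{\left(G \right)} = -25 + G^{2}$ ($X{\left(G \right)} = G G - 25 = G^{2} - 25 = -25 + G^{2}$)
$X^{3}{\left(f{\left(-1,-4 \right)} \right)} = \left(-25 + \left(\frac{2 \left(-1\right)^{2}}{3}\right)^{2}\right)^{3} = \left(-25 + \left(\frac{2}{3} \cdot 1\right)^{2}\right)^{3} = \left(-25 + \left(\frac{2}{3}\right)^{2}\right)^{3} = \left(-25 + \frac{4}{9}\right)^{3} = \left(- \frac{221}{9}\right)^{3} = - \frac{10793861}{729}$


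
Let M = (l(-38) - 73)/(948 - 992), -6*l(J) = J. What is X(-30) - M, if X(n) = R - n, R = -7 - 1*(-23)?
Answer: 1468/33 ≈ 44.485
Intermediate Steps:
l(J) = -J/6
R = 16 (R = -7 + 23 = 16)
X(n) = 16 - n
M = 50/33 (M = (-⅙*(-38) - 73)/(948 - 992) = (19/3 - 73)/(-44) = -200/3*(-1/44) = 50/33 ≈ 1.5152)
X(-30) - M = (16 - 1*(-30)) - 1*50/33 = (16 + 30) - 50/33 = 46 - 50/33 = 1468/33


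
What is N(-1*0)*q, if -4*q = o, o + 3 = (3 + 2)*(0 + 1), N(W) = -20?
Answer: 10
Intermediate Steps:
o = 2 (o = -3 + (3 + 2)*(0 + 1) = -3 + 5*1 = -3 + 5 = 2)
q = -½ (q = -¼*2 = -½ ≈ -0.50000)
N(-1*0)*q = -20*(-½) = 10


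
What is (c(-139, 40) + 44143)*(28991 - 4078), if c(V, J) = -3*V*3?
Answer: 1130900722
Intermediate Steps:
c(V, J) = -9*V
(c(-139, 40) + 44143)*(28991 - 4078) = (-9*(-139) + 44143)*(28991 - 4078) = (1251 + 44143)*24913 = 45394*24913 = 1130900722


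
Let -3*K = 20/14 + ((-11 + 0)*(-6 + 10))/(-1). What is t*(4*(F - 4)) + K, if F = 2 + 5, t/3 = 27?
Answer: 6698/7 ≈ 956.86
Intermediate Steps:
t = 81 (t = 3*27 = 81)
F = 7
K = -106/7 (K = -(20/14 + ((-11 + 0)*(-6 + 10))/(-1))/3 = -(20*(1/14) - 11*4*(-1))/3 = -(10/7 - 44*(-1))/3 = -(10/7 + 44)/3 = -⅓*318/7 = -106/7 ≈ -15.143)
t*(4*(F - 4)) + K = 81*(4*(7 - 4)) - 106/7 = 81*(4*3) - 106/7 = 81*12 - 106/7 = 972 - 106/7 = 6698/7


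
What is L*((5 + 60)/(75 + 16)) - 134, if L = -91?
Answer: -199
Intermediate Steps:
L*((5 + 60)/(75 + 16)) - 134 = -91*(5 + 60)/(75 + 16) - 134 = -5915/91 - 134 = -91*5/7 - 134 = -65 - 134 = -199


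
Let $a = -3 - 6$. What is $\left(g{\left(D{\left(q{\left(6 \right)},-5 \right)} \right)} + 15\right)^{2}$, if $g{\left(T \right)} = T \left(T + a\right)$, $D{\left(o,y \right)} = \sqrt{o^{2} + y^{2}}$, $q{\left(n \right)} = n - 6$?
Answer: $25$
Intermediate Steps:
$a = -9$ ($a = -3 - 6 = -9$)
$q{\left(n \right)} = -6 + n$ ($q{\left(n \right)} = n - 6 = -6 + n$)
$g{\left(T \right)} = T \left(-9 + T\right)$ ($g{\left(T \right)} = T \left(T - 9\right) = T \left(-9 + T\right)$)
$\left(g{\left(D{\left(q{\left(6 \right)},-5 \right)} \right)} + 15\right)^{2} = \left(\sqrt{\left(-6 + 6\right)^{2} + \left(-5\right)^{2}} \left(-9 + \sqrt{\left(-6 + 6\right)^{2} + \left(-5\right)^{2}}\right) + 15\right)^{2} = \left(\sqrt{0^{2} + 25} \left(-9 + \sqrt{0^{2} + 25}\right) + 15\right)^{2} = \left(\sqrt{0 + 25} \left(-9 + \sqrt{0 + 25}\right) + 15\right)^{2} = \left(\sqrt{25} \left(-9 + \sqrt{25}\right) + 15\right)^{2} = \left(5 \left(-9 + 5\right) + 15\right)^{2} = \left(5 \left(-4\right) + 15\right)^{2} = \left(-20 + 15\right)^{2} = \left(-5\right)^{2} = 25$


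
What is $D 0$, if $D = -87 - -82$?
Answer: $0$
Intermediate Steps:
$D = -5$ ($D = -87 + 82 = -5$)
$D 0 = \left(-5\right) 0 = 0$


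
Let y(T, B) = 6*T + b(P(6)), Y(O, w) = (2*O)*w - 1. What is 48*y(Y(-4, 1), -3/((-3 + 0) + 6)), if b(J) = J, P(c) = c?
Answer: -2304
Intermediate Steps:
Y(O, w) = -1 + 2*O*w (Y(O, w) = 2*O*w - 1 = -1 + 2*O*w)
y(T, B) = 6 + 6*T (y(T, B) = 6*T + 6 = 6 + 6*T)
48*y(Y(-4, 1), -3/((-3 + 0) + 6)) = 48*(6 + 6*(-1 + 2*(-4)*1)) = 48*(6 + 6*(-1 - 8)) = 48*(6 + 6*(-9)) = 48*(6 - 54) = 48*(-48) = -2304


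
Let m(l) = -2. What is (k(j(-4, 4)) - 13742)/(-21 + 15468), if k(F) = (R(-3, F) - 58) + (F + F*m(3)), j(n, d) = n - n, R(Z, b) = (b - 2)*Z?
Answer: -242/271 ≈ -0.89299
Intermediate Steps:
R(Z, b) = Z*(-2 + b) (R(Z, b) = (-2 + b)*Z = Z*(-2 + b))
j(n, d) = 0
k(F) = -52 - 4*F (k(F) = (-3*(-2 + F) - 58) + (F + F*(-2)) = ((6 - 3*F) - 58) + (F - 2*F) = (-52 - 3*F) - F = -52 - 4*F)
(k(j(-4, 4)) - 13742)/(-21 + 15468) = ((-52 - 4*0) - 13742)/(-21 + 15468) = ((-52 + 0) - 13742)/15447 = (-52 - 13742)*(1/15447) = -13794*1/15447 = -242/271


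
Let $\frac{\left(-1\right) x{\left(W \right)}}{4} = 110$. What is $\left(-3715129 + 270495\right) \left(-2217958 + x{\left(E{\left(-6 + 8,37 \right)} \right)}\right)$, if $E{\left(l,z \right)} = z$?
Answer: $7641569176332$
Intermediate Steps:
$x{\left(W \right)} = -440$ ($x{\left(W \right)} = \left(-4\right) 110 = -440$)
$\left(-3715129 + 270495\right) \left(-2217958 + x{\left(E{\left(-6 + 8,37 \right)} \right)}\right) = \left(-3715129 + 270495\right) \left(-2217958 - 440\right) = \left(-3444634\right) \left(-2218398\right) = 7641569176332$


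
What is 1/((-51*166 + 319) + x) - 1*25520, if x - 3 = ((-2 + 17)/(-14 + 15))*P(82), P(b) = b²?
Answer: -2366112319/92716 ≈ -25520.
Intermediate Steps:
x = 100863 (x = 3 + ((-2 + 17)/(-14 + 15))*82² = 3 + (15/1)*6724 = 3 + (15*1)*6724 = 3 + 15*6724 = 3 + 100860 = 100863)
1/((-51*166 + 319) + x) - 1*25520 = 1/((-51*166 + 319) + 100863) - 1*25520 = 1/((-8466 + 319) + 100863) - 25520 = 1/(-8147 + 100863) - 25520 = 1/92716 - 25520 = -2366112319/92716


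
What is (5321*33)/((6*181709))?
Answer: 5321/33038 ≈ 0.16106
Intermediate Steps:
(5321*33)/((6*181709)) = 175593/1090254 = 175593*(1/1090254) = 5321/33038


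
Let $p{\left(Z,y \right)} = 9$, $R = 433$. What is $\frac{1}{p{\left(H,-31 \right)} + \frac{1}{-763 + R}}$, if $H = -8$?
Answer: $\frac{330}{2969} \approx 0.11115$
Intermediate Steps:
$\frac{1}{p{\left(H,-31 \right)} + \frac{1}{-763 + R}} = \frac{1}{9 + \frac{1}{-763 + 433}} = \frac{1}{9 + \frac{1}{-330}} = \frac{1}{9 - \frac{1}{330}} = \frac{1}{\frac{2969}{330}} = \frac{330}{2969}$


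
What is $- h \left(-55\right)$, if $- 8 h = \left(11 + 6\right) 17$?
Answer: $- \frac{15895}{8} \approx -1986.9$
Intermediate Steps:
$h = - \frac{289}{8}$ ($h = - \frac{\left(11 + 6\right) 17}{8} = - \frac{17 \cdot 17}{8} = \left(- \frac{1}{8}\right) 289 = - \frac{289}{8} \approx -36.125$)
$- h \left(-55\right) = \left(-1\right) \left(- \frac{289}{8}\right) \left(-55\right) = \frac{289}{8} \left(-55\right) = - \frac{15895}{8}$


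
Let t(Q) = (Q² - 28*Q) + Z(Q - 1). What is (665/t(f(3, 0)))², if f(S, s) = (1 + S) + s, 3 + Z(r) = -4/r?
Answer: 81225/1849 ≈ 43.929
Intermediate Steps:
Z(r) = -3 - 4/r
f(S, s) = 1 + S + s
t(Q) = -3 + Q² - 28*Q - 4/(-1 + Q) (t(Q) = (Q² - 28*Q) + (-3 - 4/(Q - 1)) = (Q² - 28*Q) + (-3 - 4/(-1 + Q)) = -3 + Q² - 28*Q - 4/(-1 + Q))
(665/t(f(3, 0)))² = (665/(((-4 + (-1 + (1 + 3 + 0))*(-3 + (1 + 3 + 0)² - 28*(1 + 3 + 0)))/(-1 + (1 + 3 + 0)))))² = (665/(((-4 + (-1 + 4)*(-3 + 4² - 28*4))/(-1 + 4))))² = (665/(((-4 + 3*(-3 + 16 - 112))/3)))² = (665/(((-4 + 3*(-99))/3)))² = (665/(((-4 - 297)/3)))² = (665/(((⅓)*(-301))))² = (665/(-301/3))² = (665*(-3/301))² = (-285/43)² = 81225/1849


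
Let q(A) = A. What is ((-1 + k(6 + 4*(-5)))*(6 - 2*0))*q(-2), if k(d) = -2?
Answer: 36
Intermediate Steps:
((-1 + k(6 + 4*(-5)))*(6 - 2*0))*q(-2) = ((-1 - 2)*(6 - 2*0))*(-2) = -3*(6 + 0)*(-2) = -3*6*(-2) = -18*(-2) = 36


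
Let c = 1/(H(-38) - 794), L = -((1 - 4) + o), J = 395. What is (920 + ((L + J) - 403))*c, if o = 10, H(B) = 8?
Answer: -905/786 ≈ -1.1514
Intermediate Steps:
L = -7 (L = -((1 - 4) + 10) = -(-3 + 10) = -1*7 = -7)
c = -1/786 (c = 1/(8 - 794) = 1/(-786) = -1/786 ≈ -0.0012723)
(920 + ((L + J) - 403))*c = (920 + ((-7 + 395) - 403))*(-1/786) = (920 + (388 - 403))*(-1/786) = (920 - 15)*(-1/786) = 905*(-1/786) = -905/786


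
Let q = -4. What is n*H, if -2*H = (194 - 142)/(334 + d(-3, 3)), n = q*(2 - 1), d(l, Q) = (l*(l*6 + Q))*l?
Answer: 104/199 ≈ 0.52261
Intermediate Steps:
d(l, Q) = l**2*(Q + 6*l) (d(l, Q) = (l*(6*l + Q))*l = (l*(Q + 6*l))*l = l**2*(Q + 6*l))
n = -4 (n = -4*(2 - 1) = -4*1 = -4)
H = -26/199 (H = -(194 - 142)/(2*(334 + (-3)**2*(3 + 6*(-3)))) = -26/(334 + 9*(3 - 18)) = -26/(334 + 9*(-15)) = -26/(334 - 135) = -26/199 ≈ -0.13065)
n*H = -4*(-26/199) = 104/199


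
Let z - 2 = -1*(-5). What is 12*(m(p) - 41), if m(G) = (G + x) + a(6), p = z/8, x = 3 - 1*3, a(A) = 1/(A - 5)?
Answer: -939/2 ≈ -469.50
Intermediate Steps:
a(A) = 1/(-5 + A)
z = 7 (z = 2 - 1*(-5) = 2 + 5 = 7)
x = 0 (x = 3 - 3 = 0)
p = 7/8 ≈ 0.87500
m(G) = 1 + G (m(G) = (G + 0) + 1/(-5 + 6) = G + 1/1 = G + 1 = 1 + G)
12*(m(p) - 41) = 12*((1 + 7/8) - 41) = 12*(15/8 - 41) = 12*(-313/8) = -939/2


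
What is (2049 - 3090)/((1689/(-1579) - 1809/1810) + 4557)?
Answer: -991722530/4339315643 ≈ -0.22854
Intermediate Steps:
(2049 - 3090)/((1689/(-1579) - 1809/1810) + 4557) = -1041/((1689*(-1/1579) - 1809*1/1810) + 4557) = -1041/((-1689/1579 - 1809/1810) + 4557) = -1041/(-5913501/2857990 + 4557) = -1041/13017946929/2857990 = -1041*2857990/13017946929 = -991722530/4339315643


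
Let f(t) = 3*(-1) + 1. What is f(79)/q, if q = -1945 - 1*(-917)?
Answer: 1/514 ≈ 0.0019455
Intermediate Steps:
q = -1028 (q = -1945 + 917 = -1028)
f(t) = -2 (f(t) = -3 + 1 = -2)
f(79)/q = -2/(-1028) = -2*(-1/1028) = 1/514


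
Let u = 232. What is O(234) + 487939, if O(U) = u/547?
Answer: 266902865/547 ≈ 4.8794e+5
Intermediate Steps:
O(U) = 232/547
O(234) + 487939 = 232/547 + 487939 = 266902865/547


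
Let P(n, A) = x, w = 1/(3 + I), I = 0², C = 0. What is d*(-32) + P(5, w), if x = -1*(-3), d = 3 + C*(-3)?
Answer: -93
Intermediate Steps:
I = 0
w = ⅓ (w = 1/(3 + 0) = 1/3 = ⅓ ≈ 0.33333)
d = 3 (d = 3 + 0*(-3) = 3 + 0 = 3)
x = 3
P(n, A) = 3
d*(-32) + P(5, w) = 3*(-32) + 3 = -96 + 3 = -93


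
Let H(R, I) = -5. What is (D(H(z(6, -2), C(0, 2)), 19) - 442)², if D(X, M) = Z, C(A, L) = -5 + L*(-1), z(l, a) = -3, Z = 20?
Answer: 178084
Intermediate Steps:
C(A, L) = -5 - L
D(X, M) = 20
(D(H(z(6, -2), C(0, 2)), 19) - 442)² = (20 - 442)² = (-422)² = 178084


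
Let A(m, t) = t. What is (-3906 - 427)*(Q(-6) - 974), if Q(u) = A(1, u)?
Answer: 4246340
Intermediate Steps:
Q(u) = u
(-3906 - 427)*(Q(-6) - 974) = (-3906 - 427)*(-6 - 974) = -4333*(-980) = 4246340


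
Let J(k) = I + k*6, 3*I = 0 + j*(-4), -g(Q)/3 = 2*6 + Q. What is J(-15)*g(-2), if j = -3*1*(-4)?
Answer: 3180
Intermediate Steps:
g(Q) = -36 - 3*Q (g(Q) = -3*(2*6 + Q) = -3*(12 + Q) = -36 - 3*Q)
j = 12 (j = -3*(-4) = 12)
I = -16 (I = (0 + 12*(-4))/3 = (0 - 48)/3 = (⅓)*(-48) = -16)
J(k) = -16 + 6*k (J(k) = -16 + k*6 = -16 + 6*k)
J(-15)*g(-2) = (-16 + 6*(-15))*(-36 - 3*(-2)) = (-16 - 90)*(-36 + 6) = -106*(-30) = 3180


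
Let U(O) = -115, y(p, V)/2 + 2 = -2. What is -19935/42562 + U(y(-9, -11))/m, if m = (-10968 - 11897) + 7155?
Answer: -15414211/33432451 ≈ -0.46106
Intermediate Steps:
y(p, V) = -8 (y(p, V) = -4 + 2*(-2) = -4 - 4 = -8)
m = -15710 (m = -22865 + 7155 = -15710)
-19935/42562 + U(y(-9, -11))/m = -19935/42562 - 115/(-15710) = -19935*1/42562 - 115*(-1/15710) = -19935/42562 + 23/3142 = -15414211/33432451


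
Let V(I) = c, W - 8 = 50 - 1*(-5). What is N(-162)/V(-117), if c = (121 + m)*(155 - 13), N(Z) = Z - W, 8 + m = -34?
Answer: -225/11218 ≈ -0.020057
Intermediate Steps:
m = -42 (m = -8 - 34 = -42)
W = 63 (W = 8 + (50 - 1*(-5)) = 8 + (50 + 5) = 8 + 55 = 63)
N(Z) = -63 + Z (N(Z) = Z - 1*63 = Z - 63 = -63 + Z)
c = 11218 (c = (121 - 42)*(155 - 13) = 79*142 = 11218)
V(I) = 11218
N(-162)/V(-117) = (-63 - 162)/11218 = -225*1/11218 = -225/11218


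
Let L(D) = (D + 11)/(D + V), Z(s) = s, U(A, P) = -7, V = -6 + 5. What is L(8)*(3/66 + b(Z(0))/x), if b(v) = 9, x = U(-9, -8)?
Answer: -3629/1078 ≈ -3.3664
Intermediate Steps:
V = -1
x = -7
L(D) = (11 + D)/(-1 + D) (L(D) = (D + 11)/(D - 1) = (11 + D)/(-1 + D))
L(8)*(3/66 + b(Z(0))/x) = ((11 + 8)/(-1 + 8))*(3/66 + 9/(-7)) = (19/7)*(3*(1/66) + 9*(-⅐)) = ((⅐)*19)*(1/22 - 9/7) = (19/7)*(-191/154) = -3629/1078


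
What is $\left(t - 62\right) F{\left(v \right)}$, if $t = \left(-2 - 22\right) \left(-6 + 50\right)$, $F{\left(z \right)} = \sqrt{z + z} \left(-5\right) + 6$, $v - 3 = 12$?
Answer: $-6708 + 5590 \sqrt{30} \approx 23910.0$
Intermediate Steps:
$v = 15$ ($v = 3 + 12 = 15$)
$F{\left(z \right)} = 6 - 5 \sqrt{2} \sqrt{z}$ ($F{\left(z \right)} = \sqrt{2 z} \left(-5\right) + 6 = \sqrt{2} \sqrt{z} \left(-5\right) + 6 = - 5 \sqrt{2} \sqrt{z} + 6 = 6 - 5 \sqrt{2} \sqrt{z}$)
$t = -1056$ ($t = \left(-24\right) 44 = -1056$)
$\left(t - 62\right) F{\left(v \right)} = \left(-1056 - 62\right) \left(6 - 5 \sqrt{2} \sqrt{15}\right) = - 1118 \left(6 - 5 \sqrt{30}\right) = -6708 + 5590 \sqrt{30}$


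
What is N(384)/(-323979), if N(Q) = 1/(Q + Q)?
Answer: -1/248815872 ≈ -4.0190e-9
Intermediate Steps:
N(Q) = 1/(2*Q)
N(384)/(-323979) = ((1/2)/384)/(-323979) = ((1/2)*(1/384))*(-1/323979) = (1/768)*(-1/323979) = -1/248815872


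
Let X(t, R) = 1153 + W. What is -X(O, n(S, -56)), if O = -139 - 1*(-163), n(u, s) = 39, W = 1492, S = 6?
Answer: -2645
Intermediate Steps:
O = 24 (O = -139 + 163 = 24)
X(t, R) = 2645 (X(t, R) = 1153 + 1492 = 2645)
-X(O, n(S, -56)) = -1*2645 = -2645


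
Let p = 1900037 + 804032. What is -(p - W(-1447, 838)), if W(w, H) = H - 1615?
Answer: -2704846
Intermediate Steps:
W(w, H) = -1615 + H
p = 2704069
-(p - W(-1447, 838)) = -(2704069 - (-1615 + 838)) = -(2704069 - 1*(-777)) = -(2704069 + 777) = -1*2704846 = -2704846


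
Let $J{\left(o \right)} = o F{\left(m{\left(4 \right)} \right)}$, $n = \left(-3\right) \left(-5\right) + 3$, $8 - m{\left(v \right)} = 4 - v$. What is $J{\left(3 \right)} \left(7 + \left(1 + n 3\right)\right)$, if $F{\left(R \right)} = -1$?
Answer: $-186$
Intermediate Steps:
$m{\left(v \right)} = 4 + v$ ($m{\left(v \right)} = 8 - \left(4 - v\right) = 8 + \left(-4 + v\right) = 4 + v$)
$n = 18$ ($n = 15 + 3 = 18$)
$J{\left(o \right)} = - o$ ($J{\left(o \right)} = o \left(-1\right) = - o$)
$J{\left(3 \right)} \left(7 + \left(1 + n 3\right)\right) = \left(-1\right) 3 \left(7 + \left(1 + 18 \cdot 3\right)\right) = - 3 \left(7 + \left(1 + 54\right)\right) = - 3 \left(7 + 55\right) = \left(-3\right) 62 = -186$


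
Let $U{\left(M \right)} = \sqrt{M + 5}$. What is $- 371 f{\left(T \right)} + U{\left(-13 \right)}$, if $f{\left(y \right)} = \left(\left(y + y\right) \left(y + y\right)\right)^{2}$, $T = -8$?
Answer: $-24313856 + 2 i \sqrt{2} \approx -2.4314 \cdot 10^{7} + 2.8284 i$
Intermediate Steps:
$f{\left(y \right)} = 16 y^{4}$ ($f{\left(y \right)} = \left(2 y 2 y\right)^{2} = \left(4 y^{2}\right)^{2} = 16 y^{4}$)
$U{\left(M \right)} = \sqrt{5 + M}$
$- 371 f{\left(T \right)} + U{\left(-13 \right)} = - 371 \cdot 16 \left(-8\right)^{4} + \sqrt{5 - 13} = - 371 \cdot 16 \cdot 4096 + \sqrt{-8} = \left(-371\right) 65536 + 2 i \sqrt{2} = -24313856 + 2 i \sqrt{2}$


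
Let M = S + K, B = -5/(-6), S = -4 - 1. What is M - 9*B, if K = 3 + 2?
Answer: -15/2 ≈ -7.5000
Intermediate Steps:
K = 5
S = -5
B = ⅚ (B = -5*(-⅙) = ⅚ ≈ 0.83333)
M = 0 (M = -5 + 5 = 0)
M - 9*B = 0 - 9*⅚ = 0 - 15/2 = -15/2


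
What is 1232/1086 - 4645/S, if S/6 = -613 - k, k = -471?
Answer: 338563/51404 ≈ 6.5863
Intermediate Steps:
S = -852 (S = 6*(-613 - 1*(-471)) = 6*(-613 + 471) = 6*(-142) = -852)
1232/1086 - 4645/S = 1232/1086 - 4645/(-852) = 1232*(1/1086) - 4645*(-1/852) = 616/543 + 4645/852 = 338563/51404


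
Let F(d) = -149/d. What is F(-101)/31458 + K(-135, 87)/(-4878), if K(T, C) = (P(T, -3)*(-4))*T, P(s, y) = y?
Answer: 285993599/861036918 ≈ 0.33215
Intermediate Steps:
K(T, C) = 12*T (K(T, C) = (-3*(-4))*T = 12*T)
F(-101)/31458 + K(-135, 87)/(-4878) = -149/(-101)/31458 + (12*(-135))/(-4878) = -149*(-1/101)*(1/31458) - 1620*(-1/4878) = (149/101)*(1/31458) + 90/271 = 149/3177258 + 90/271 = 285993599/861036918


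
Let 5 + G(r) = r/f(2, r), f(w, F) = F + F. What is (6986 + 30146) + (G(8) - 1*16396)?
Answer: 41463/2 ≈ 20732.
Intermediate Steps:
f(w, F) = 2*F
G(r) = -9/2 (G(r) = -5 + r/((2*r)) = -5 + r*(1/(2*r)) = -5 + ½ = -9/2)
(6986 + 30146) + (G(8) - 1*16396) = (6986 + 30146) + (-9/2 - 1*16396) = 37132 + (-9/2 - 16396) = 37132 - 32801/2 = 41463/2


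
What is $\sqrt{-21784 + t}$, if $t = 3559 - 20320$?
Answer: $i \sqrt{38545} \approx 196.33 i$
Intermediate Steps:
$t = -16761$
$\sqrt{-21784 + t} = \sqrt{-21784 - 16761} = \sqrt{-38545} = i \sqrt{38545}$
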